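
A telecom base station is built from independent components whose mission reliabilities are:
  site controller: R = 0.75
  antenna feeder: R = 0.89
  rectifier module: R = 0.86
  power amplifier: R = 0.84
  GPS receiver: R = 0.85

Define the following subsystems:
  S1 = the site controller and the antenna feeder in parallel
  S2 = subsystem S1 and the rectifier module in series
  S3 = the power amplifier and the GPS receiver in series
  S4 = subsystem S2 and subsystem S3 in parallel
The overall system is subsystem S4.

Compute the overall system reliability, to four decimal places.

0.9532

Parallel (site controller and antenna feeder): 1 − (1 − 0.750000)(1 − 0.890000) = 0.972500
Series ([0.972500] and rectifier module): 0.972500 × 0.860000 = 0.836350
Series (power amplifier and GPS receiver): 0.840000 × 0.850000 = 0.714000
Parallel ([0.836350] and [0.714000]): 1 − (1 − 0.836350)(1 − 0.714000) = 0.9532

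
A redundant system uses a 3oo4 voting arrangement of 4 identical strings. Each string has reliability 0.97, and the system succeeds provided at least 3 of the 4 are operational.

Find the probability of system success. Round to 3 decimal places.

0.995

R = Σ_{i=3}^{4} C(4,i) p^i (1−p)^{4−i} with p = 0.97
C(4,3)·0.97^3·0.03^1 = 0.10952
C(4,4)·0.97^4·0.03^0 = 0.88529
Sum = 0.995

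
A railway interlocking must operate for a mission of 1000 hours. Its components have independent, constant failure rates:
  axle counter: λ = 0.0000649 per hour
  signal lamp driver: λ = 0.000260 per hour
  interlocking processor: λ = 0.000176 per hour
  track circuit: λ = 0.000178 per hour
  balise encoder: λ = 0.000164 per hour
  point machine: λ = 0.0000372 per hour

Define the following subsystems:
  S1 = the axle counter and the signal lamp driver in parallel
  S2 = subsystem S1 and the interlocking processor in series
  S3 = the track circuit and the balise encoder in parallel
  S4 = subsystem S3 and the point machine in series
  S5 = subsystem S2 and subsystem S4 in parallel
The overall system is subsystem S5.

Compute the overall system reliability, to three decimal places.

0.990

R(axle counter) = exp(−0.0000649 × 1000) = 0.93716
R(signal lamp driver) = exp(−0.000260 × 1000) = 0.77105
R(interlocking processor) = exp(−0.000176 × 1000) = 0.83862
R(track circuit) = exp(−0.000178 × 1000) = 0.83694
R(balise encoder) = exp(−0.000164 × 1000) = 0.84874
R(point machine) = exp(−0.0000372 × 1000) = 0.96348
Parallel (axle counter and signal lamp driver): 1 − (1 − 0.93716)(1 − 0.77105) = 0.98561
Series ([0.98561] and interlocking processor): 0.98561 × 0.83862 = 0.82655
Parallel (track circuit and balise encoder): 1 − (1 − 0.83694)(1 − 0.84874) = 0.97534
Series ([0.97534] and point machine): 0.97534 × 0.96348 = 0.93972
Parallel ([0.82655] and [0.93972]): 1 − (1 − 0.82655)(1 − 0.93972) = 0.990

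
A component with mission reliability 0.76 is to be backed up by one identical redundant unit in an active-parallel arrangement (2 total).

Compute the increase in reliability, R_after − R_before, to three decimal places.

R_before = 0.76
R_after = 1 − (1 − 0.76)^2 = 0.942
ΔR = 0.942 − 0.76 = 0.182

0.182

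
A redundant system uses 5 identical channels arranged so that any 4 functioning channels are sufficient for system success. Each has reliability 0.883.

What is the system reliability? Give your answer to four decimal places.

R = Σ_{i=4}^{5} C(5,i) p^i (1−p)^{5−i} with p = 0.883
C(5,4)·0.883^4·0.117^1 = 0.355630
C(5,5)·0.883^5·0.117^0 = 0.536789
Sum = 0.8924

0.8924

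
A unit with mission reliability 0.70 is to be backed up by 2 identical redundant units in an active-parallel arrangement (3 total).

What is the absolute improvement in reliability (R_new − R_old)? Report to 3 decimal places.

0.273

R_before = 0.70
R_after = 1 − (1 − 0.70)^3 = 0.973
ΔR = 0.973 − 0.70 = 0.273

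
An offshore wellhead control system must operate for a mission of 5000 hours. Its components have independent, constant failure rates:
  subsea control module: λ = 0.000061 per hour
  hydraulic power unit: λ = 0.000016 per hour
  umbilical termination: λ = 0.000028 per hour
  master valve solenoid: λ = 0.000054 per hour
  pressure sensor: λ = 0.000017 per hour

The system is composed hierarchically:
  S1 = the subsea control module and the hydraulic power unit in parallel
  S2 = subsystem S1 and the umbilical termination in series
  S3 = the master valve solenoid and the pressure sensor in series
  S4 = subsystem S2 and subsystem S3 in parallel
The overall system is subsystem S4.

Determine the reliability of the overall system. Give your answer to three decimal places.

R(subsea control module) = exp(−0.000061 × 5000) = 0.73712
R(hydraulic power unit) = exp(−0.000016 × 5000) = 0.92312
R(umbilical termination) = exp(−0.000028 × 5000) = 0.86936
R(master valve solenoid) = exp(−0.000054 × 5000) = 0.76338
R(pressure sensor) = exp(−0.000017 × 5000) = 0.91851
Parallel (subsea control module and hydraulic power unit): 1 − (1 − 0.73712)(1 − 0.92312) = 0.97979
Series ([0.97979] and umbilical termination): 0.97979 × 0.86936 = 0.85179
Series (master valve solenoid and pressure sensor): 0.76338 × 0.91851 = 0.70117
Parallel ([0.85179] and [0.70117]): 1 − (1 − 0.85179)(1 − 0.70117) = 0.956

0.956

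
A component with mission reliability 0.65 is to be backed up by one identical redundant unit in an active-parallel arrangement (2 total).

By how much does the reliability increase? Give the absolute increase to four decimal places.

R_before = 0.65
R_after = 1 − (1 − 0.65)^2 = 0.8775
ΔR = 0.8775 − 0.65 = 0.2275

0.2275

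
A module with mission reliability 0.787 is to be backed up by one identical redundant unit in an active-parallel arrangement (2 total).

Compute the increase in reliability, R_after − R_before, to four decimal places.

R_before = 0.787
R_after = 1 − (1 − 0.787)^2 = 0.9546
ΔR = 0.9546 − 0.787 = 0.1676

0.1676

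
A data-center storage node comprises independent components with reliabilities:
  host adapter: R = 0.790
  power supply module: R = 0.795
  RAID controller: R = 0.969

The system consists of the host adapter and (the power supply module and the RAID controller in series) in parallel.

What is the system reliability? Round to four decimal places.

Series (power supply module and RAID controller): 0.795000 × 0.969000 = 0.770355
Parallel (host adapter and [0.770355]): 1 − (1 − 0.790000)(1 − 0.770355) = 0.9518

0.9518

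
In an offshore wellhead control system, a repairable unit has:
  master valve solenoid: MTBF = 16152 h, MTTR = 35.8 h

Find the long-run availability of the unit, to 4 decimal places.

0.9978

A(master valve solenoid) = MTBF/(MTBF+MTTR) = 16152/(16152+35.8) = 0.9978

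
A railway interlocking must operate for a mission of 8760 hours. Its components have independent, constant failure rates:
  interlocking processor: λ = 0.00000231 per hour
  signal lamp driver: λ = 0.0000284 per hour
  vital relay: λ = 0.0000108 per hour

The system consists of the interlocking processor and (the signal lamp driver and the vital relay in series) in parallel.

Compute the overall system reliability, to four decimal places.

R(interlocking processor) = exp(−0.00000231 × 8760) = 0.979968
R(signal lamp driver) = exp(−0.0000284 × 8760) = 0.779748
R(vital relay) = exp(−0.0000108 × 8760) = 0.909729
Series (signal lamp driver and vital relay): 0.779748 × 0.909729 = 0.709359
Parallel (interlocking processor and [0.709359]): 1 − (1 − 0.979968)(1 − 0.709359) = 0.9942

0.9942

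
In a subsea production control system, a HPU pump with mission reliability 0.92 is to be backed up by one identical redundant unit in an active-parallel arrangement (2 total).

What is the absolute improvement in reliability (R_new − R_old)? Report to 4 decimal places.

R_before = 0.92
R_after = 1 − (1 − 0.92)^2 = 0.9936
ΔR = 0.9936 − 0.92 = 0.0736

0.0736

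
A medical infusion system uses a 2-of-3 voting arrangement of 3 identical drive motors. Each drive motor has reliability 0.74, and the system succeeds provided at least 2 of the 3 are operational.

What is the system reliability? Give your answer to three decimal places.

0.832

R = Σ_{i=2}^{3} C(3,i) p^i (1−p)^{3−i} with p = 0.74
C(3,2)·0.74^2·0.26^1 = 0.42713
C(3,3)·0.74^3·0.26^0 = 0.40522
Sum = 0.832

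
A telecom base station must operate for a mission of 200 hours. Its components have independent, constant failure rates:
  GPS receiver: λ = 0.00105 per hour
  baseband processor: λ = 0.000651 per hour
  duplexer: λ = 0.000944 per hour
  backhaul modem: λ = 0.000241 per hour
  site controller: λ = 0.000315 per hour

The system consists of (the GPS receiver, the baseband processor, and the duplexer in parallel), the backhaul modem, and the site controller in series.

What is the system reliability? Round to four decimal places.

0.8912

R(GPS receiver) = exp(−0.00105 × 200) = 0.810584
R(baseband processor) = exp(−0.000651 × 200) = 0.877920
R(duplexer) = exp(−0.000944 × 200) = 0.827952
R(backhaul modem) = exp(−0.000241 × 200) = 0.952943
R(site controller) = exp(−0.000315 × 200) = 0.938943
Parallel (GPS receiver, baseband processor, and duplexer): 1 − (1 − 0.810584)(1 − 0.877920)(1 − 0.827952) = 0.996022
Series ([0.996022], backhaul modem, and site controller): 0.996022 × 0.952943 × 0.938943 = 0.8912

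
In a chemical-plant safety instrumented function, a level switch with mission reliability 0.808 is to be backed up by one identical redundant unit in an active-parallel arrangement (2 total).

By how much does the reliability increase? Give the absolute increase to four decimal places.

0.1551

R_before = 0.808
R_after = 1 − (1 − 0.808)^2 = 0.9631
ΔR = 0.9631 − 0.808 = 0.1551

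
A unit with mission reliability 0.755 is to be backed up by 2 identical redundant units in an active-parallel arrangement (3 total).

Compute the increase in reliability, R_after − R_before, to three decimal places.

R_before = 0.755
R_after = 1 − (1 − 0.755)^3 = 0.985
ΔR = 0.985 − 0.755 = 0.230

0.230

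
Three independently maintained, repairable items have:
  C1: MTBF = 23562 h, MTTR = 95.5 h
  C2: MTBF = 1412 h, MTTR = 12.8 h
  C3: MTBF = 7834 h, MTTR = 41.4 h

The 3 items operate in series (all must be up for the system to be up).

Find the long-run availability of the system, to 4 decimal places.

A(C1) = MTBF/(MTBF+MTTR) = 23562/(23562+95.5) = 0.995963
A(C2) = MTBF/(MTBF+MTTR) = 1412/(1412+12.8) = 0.991016
A(C3) = MTBF/(MTBF+MTTR) = 7834/(7834+41.4) = 0.994743
Series availability: 0.995963 × 0.991016 × 0.994743 = 0.9818

0.9818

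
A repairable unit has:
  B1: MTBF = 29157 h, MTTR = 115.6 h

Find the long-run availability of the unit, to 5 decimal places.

0.99605

A(B1) = MTBF/(MTBF+MTTR) = 29157/(29157+115.6) = 0.99605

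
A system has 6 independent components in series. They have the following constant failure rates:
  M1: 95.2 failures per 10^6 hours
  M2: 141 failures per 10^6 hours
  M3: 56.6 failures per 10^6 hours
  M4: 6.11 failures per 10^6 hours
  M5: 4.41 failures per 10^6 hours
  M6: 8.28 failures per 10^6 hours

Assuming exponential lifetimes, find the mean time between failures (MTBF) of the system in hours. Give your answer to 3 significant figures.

3210

Series of exponential components: λ_sys = Σ λ_i
λ_sys = 0.0000952 + 0.000141 + 0.0000566 + 0.00000611 + 0.00000441 + 0.00000828 = 3.1160e-04 /h
MTBF = 1 / λ_sys = 3210 h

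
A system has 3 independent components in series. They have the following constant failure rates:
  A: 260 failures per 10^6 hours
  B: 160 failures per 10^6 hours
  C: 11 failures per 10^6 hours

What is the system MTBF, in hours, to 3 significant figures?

Series of exponential components: λ_sys = Σ λ_i
λ_sys = 0.00026 + 0.00016 + 0.000011 = 4.3100e-04 /h
MTBF = 1 / λ_sys = 2320 h

2320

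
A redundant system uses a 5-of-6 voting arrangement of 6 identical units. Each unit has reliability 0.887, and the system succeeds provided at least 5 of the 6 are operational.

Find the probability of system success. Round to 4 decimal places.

0.8593

R = Σ_{i=5}^{6} C(6,i) p^i (1−p)^{6−i} with p = 0.887
C(6,5)·0.887^5·0.113^1 = 0.372261
C(6,6)·0.887^6·0.113^0 = 0.487014
Sum = 0.8593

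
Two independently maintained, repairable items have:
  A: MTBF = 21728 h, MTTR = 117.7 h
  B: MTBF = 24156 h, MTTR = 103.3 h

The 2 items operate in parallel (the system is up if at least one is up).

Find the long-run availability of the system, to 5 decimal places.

0.99998

A(A) = MTBF/(MTBF+MTTR) = 21728/(21728+117.7) = 0.994612
A(B) = MTBF/(MTBF+MTTR) = 24156/(24156+103.3) = 0.995742
Parallel availability: 1 − (1 − 0.994612)(1 − 0.995742) = 0.99998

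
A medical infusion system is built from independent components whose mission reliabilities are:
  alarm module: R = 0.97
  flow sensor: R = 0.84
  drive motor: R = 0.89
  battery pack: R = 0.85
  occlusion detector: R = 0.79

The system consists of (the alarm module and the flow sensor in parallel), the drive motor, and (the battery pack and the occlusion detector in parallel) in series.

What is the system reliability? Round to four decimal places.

Parallel (alarm module and flow sensor): 1 − (1 − 0.970000)(1 − 0.840000) = 0.995200
Parallel (battery pack and occlusion detector): 1 − (1 − 0.850000)(1 − 0.790000) = 0.968500
Series ([0.995200], drive motor, and [0.968500]): 0.995200 × 0.890000 × 0.968500 = 0.8578

0.8578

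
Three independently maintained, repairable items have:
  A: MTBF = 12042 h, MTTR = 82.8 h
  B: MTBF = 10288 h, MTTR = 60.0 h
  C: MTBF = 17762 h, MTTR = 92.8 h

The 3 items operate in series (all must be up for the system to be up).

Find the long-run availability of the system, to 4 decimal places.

0.9823

A(A) = MTBF/(MTBF+MTTR) = 12042/(12042+82.8) = 0.993171
A(B) = MTBF/(MTBF+MTTR) = 10288/(10288+60.0) = 0.994202
A(C) = MTBF/(MTBF+MTTR) = 17762/(17762+92.8) = 0.994803
Series availability: 0.993171 × 0.994202 × 0.994803 = 0.9823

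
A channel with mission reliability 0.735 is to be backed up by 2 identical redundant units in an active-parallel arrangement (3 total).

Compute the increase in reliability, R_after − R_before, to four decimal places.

0.2464

R_before = 0.735
R_after = 1 − (1 − 0.735)^3 = 0.9814
ΔR = 0.9814 − 0.735 = 0.2464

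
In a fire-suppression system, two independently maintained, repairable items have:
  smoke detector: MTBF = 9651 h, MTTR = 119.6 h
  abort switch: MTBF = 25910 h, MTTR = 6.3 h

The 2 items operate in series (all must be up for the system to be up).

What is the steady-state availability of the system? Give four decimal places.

0.9875

A(smoke detector) = MTBF/(MTBF+MTTR) = 9651/(9651+119.6) = 0.987759
A(abort switch) = MTBF/(MTBF+MTTR) = 25910/(25910+6.3) = 0.999757
Series availability: 0.987759 × 0.999757 = 0.9875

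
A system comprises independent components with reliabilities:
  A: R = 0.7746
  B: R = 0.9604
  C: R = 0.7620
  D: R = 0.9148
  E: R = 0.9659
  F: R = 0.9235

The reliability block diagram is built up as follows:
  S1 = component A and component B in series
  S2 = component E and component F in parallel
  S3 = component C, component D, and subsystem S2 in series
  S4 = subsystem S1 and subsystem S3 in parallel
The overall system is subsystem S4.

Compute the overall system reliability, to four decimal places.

Series (A and B): 0.774600 × 0.960400 = 0.743926
Parallel (E and F): 1 − (1 − 0.965900)(1 − 0.923500) = 0.997391
Series (C, D, and [0.997391]): 0.762000 × 0.914800 × 0.997391 = 0.695259
Parallel ([0.743926] and [0.695259]): 1 − (1 − 0.743926)(1 − 0.695259) = 0.9220

0.9220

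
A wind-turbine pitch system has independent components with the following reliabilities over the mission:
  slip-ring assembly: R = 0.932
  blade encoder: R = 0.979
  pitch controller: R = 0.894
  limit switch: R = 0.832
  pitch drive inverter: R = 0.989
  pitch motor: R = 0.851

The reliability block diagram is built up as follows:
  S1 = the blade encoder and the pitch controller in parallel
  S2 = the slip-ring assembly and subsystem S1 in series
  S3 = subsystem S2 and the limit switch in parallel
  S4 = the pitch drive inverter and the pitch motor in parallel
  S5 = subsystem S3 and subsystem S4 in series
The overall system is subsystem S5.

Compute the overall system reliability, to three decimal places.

0.987

Parallel (blade encoder and pitch controller): 1 − (1 − 0.97900)(1 − 0.89400) = 0.99777
Series (slip-ring assembly and [0.99777]): 0.93200 × 0.99777 = 0.92992
Parallel ([0.92992] and limit switch): 1 − (1 − 0.92992)(1 − 0.83200) = 0.98823
Parallel (pitch drive inverter and pitch motor): 1 − (1 − 0.98900)(1 − 0.85100) = 0.99836
Series ([0.98823] and [0.99836]): 0.98823 × 0.99836 = 0.987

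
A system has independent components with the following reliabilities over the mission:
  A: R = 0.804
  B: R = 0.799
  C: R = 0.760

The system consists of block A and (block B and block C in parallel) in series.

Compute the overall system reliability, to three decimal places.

0.765

Parallel (B and C): 1 − (1 − 0.79900)(1 − 0.76000) = 0.95176
Series (A and [0.95176]): 0.80400 × 0.95176 = 0.765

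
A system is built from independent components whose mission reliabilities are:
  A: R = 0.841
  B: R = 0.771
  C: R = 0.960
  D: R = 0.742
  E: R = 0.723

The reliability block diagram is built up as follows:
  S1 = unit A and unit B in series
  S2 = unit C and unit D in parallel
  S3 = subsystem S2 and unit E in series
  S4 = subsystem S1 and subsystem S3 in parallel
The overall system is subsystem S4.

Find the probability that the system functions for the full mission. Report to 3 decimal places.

Series (A and B): 0.84100 × 0.77100 = 0.64841
Parallel (C and D): 1 − (1 − 0.96000)(1 − 0.74200) = 0.98968
Series ([0.98968] and E): 0.98968 × 0.72300 = 0.71554
Parallel ([0.64841] and [0.71554]): 1 − (1 − 0.64841)(1 − 0.71554) = 0.900

0.900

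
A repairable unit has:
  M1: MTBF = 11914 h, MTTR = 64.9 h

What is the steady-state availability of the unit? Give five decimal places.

0.99458

A(M1) = MTBF/(MTBF+MTTR) = 11914/(11914+64.9) = 0.99458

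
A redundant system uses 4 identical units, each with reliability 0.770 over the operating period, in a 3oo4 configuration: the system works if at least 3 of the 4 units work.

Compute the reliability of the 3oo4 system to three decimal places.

R = Σ_{i=3}^{4} C(4,i) p^i (1−p)^{4−i} with p = 0.770
C(4,3)·0.770^3·0.230^1 = 0.42001
C(4,4)·0.770^4·0.230^0 = 0.35153
Sum = 0.772

0.772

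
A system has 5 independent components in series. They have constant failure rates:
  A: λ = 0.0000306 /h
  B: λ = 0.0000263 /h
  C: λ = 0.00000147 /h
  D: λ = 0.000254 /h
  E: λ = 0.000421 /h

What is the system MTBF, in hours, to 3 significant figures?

Series of exponential components: λ_sys = Σ λ_i
λ_sys = 0.0000306 + 0.0000263 + 0.00000147 + 0.000254 + 0.000421 = 7.3337e-04 /h
MTBF = 1 / λ_sys = 1360 h

1360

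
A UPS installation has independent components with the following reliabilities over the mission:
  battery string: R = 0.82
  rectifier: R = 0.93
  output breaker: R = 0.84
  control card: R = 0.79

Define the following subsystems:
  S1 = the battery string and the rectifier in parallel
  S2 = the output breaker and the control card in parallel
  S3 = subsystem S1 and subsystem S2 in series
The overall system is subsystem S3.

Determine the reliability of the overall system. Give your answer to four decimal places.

Parallel (battery string and rectifier): 1 − (1 − 0.820000)(1 − 0.930000) = 0.987400
Parallel (output breaker and control card): 1 − (1 − 0.840000)(1 − 0.790000) = 0.966400
Series ([0.987400] and [0.966400]): 0.987400 × 0.966400 = 0.9542

0.9542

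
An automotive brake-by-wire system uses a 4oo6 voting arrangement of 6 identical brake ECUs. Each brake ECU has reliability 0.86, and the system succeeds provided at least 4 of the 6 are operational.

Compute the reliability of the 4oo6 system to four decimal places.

0.9605

R = Σ_{i=4}^{6} C(6,i) p^i (1−p)^{6−i} with p = 0.86
C(6,4)·0.86^4·0.14^2 = 0.160820
C(6,5)·0.86^5·0.14^1 = 0.395159
C(6,6)·0.86^6·0.14^0 = 0.404567
Sum = 0.9605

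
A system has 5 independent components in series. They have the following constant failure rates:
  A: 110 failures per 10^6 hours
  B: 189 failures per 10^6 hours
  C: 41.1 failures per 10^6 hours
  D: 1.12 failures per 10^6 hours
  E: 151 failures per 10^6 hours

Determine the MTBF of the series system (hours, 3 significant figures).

Series of exponential components: λ_sys = Σ λ_i
λ_sys = 0.000110 + 0.000189 + 0.0000411 + 0.00000112 + 0.000151 = 4.9222e-04 /h
MTBF = 1 / λ_sys = 2030 h

2030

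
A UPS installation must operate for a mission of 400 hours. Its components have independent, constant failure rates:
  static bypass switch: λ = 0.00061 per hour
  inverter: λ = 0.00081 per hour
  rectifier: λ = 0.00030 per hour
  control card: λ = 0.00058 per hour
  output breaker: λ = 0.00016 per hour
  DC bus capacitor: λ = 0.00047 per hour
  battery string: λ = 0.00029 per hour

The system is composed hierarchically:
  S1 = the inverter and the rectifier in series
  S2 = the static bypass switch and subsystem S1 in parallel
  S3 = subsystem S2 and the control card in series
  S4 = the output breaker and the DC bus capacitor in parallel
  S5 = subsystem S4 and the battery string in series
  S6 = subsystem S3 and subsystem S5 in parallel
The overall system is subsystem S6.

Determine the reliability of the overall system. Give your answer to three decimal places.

0.968

R(static bypass switch) = exp(−0.00061 × 400) = 0.78349
R(inverter) = exp(−0.00081 × 400) = 0.72325
R(rectifier) = exp(−0.00030 × 400) = 0.88692
R(control card) = exp(−0.00058 × 400) = 0.79295
R(output breaker) = exp(−0.00016 × 400) = 0.93800
R(DC bus capacitor) = exp(−0.00047 × 400) = 0.82861
R(battery string) = exp(−0.00029 × 400) = 0.89048
Series (inverter and rectifier): 0.72325 × 0.88692 = 0.64146
Parallel (static bypass switch and [0.64146]): 1 − (1 − 0.78349)(1 − 0.64146) = 0.92237
Series ([0.92237] and control card): 0.92237 × 0.79295 = 0.73139
Parallel (output breaker and DC bus capacitor): 1 − (1 − 0.93800)(1 − 0.82861) = 0.98937
Series ([0.98937] and battery string): 0.98937 × 0.89048 = 0.88101
Parallel ([0.73139] and [0.88101]): 1 − (1 − 0.73139)(1 − 0.88101) = 0.968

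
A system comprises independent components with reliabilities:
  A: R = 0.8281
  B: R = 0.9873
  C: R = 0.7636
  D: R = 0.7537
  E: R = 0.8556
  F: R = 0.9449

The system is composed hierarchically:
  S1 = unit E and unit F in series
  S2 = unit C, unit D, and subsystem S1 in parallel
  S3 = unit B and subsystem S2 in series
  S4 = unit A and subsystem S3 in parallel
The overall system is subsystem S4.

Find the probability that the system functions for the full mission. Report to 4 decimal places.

0.9959

Series (E and F): 0.855600 × 0.944900 = 0.808456
Parallel (C, D, and [0.808456]): 1 − (1 − 0.763600)(1 − 0.753700)(1 − 0.808456) = 0.988847
Series (B and [0.988847]): 0.987300 × 0.988847 = 0.976289
Parallel (A and [0.976289]): 1 − (1 − 0.828100)(1 − 0.976289) = 0.9959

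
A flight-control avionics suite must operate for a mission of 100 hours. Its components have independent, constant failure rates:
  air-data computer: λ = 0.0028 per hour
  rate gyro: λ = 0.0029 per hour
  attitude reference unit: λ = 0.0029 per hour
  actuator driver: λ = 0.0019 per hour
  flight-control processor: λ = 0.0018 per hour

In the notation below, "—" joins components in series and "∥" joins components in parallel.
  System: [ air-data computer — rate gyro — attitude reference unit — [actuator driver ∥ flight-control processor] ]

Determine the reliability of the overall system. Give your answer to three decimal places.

R(air-data computer) = exp(−0.0028 × 100) = 0.75578
R(rate gyro) = exp(−0.0029 × 100) = 0.74826
R(attitude reference unit) = exp(−0.0029 × 100) = 0.74826
R(actuator driver) = exp(−0.0019 × 100) = 0.82696
R(flight-control processor) = exp(−0.0018 × 100) = 0.83527
Parallel (actuator driver and flight-control processor): 1 − (1 − 0.82696)(1 − 0.83527) = 0.97150
Series (air-data computer, rate gyro, attitude reference unit, and [0.97150]): 0.75578 × 0.74826 × 0.74826 × 0.97150 = 0.411

0.411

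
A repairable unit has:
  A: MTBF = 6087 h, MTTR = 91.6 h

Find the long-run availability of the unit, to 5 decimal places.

A(A) = MTBF/(MTBF+MTTR) = 6087/(6087+91.6) = 0.98517

0.98517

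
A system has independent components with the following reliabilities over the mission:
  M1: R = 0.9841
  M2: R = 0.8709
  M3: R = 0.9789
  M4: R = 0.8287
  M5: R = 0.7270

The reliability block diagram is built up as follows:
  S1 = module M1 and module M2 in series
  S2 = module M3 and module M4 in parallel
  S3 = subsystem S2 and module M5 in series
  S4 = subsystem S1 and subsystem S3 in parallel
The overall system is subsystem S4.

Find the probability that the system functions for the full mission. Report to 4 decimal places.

Series (M1 and M2): 0.984100 × 0.870900 = 0.857053
Parallel (M3 and M4): 1 − (1 − 0.978900)(1 − 0.828700) = 0.996386
Series ([0.996386] and M5): 0.996386 × 0.727000 = 0.724373
Parallel ([0.857053] and [0.724373]): 1 − (1 − 0.857053)(1 − 0.724373) = 0.9606

0.9606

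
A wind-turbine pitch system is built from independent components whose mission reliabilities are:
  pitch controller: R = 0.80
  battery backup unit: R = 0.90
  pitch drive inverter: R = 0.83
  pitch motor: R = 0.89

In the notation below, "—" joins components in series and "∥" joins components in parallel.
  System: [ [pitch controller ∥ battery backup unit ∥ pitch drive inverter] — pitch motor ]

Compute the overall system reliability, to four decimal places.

Parallel (pitch controller, battery backup unit, and pitch drive inverter): 1 − (1 − 0.800000)(1 − 0.900000)(1 − 0.830000) = 0.996600
Series ([0.996600] and pitch motor): 0.996600 × 0.890000 = 0.8870

0.8870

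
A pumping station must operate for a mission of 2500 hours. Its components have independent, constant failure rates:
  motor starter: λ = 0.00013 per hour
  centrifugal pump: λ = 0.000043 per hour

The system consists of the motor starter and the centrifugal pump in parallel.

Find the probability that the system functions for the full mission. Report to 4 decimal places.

0.9717

R(motor starter) = exp(−0.00013 × 2500) = 0.722527
R(centrifugal pump) = exp(−0.000043 × 2500) = 0.898077
Parallel (motor starter and centrifugal pump): 1 − (1 − 0.722527)(1 − 0.898077) = 0.9717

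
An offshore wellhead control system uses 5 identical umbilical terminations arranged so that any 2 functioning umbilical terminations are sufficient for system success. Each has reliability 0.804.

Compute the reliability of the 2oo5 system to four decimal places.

0.9938

R = Σ_{i=2}^{5} C(5,i) p^i (1−p)^{5−i} with p = 0.804
C(5,2)·0.804^2·0.196^3 = 0.048672
C(5,3)·0.804^3·0.196^2 = 0.199655
C(5,4)·0.804^4·0.196^1 = 0.409497
C(5,5)·0.804^5·0.196^0 = 0.335954
Sum = 0.9938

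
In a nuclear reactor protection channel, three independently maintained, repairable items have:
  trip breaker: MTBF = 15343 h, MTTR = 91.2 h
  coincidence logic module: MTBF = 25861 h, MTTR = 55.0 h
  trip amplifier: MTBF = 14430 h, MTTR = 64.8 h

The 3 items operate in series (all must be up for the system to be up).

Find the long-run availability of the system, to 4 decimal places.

0.9875

A(trip breaker) = MTBF/(MTBF+MTTR) = 15343/(15343+91.2) = 0.994091
A(coincidence logic module) = MTBF/(MTBF+MTTR) = 25861/(25861+55.0) = 0.997878
A(trip amplifier) = MTBF/(MTBF+MTTR) = 14430/(14430+64.8) = 0.995529
Series availability: 0.994091 × 0.997878 × 0.995529 = 0.9875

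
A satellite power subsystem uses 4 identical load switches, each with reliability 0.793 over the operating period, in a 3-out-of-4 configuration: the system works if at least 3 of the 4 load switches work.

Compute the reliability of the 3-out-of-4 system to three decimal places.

R = Σ_{i=3}^{4} C(4,i) p^i (1−p)^{4−i} with p = 0.793
C(4,3)·0.793^3·0.207^1 = 0.41290
C(4,4)·0.793^4·0.207^0 = 0.39545
Sum = 0.808

0.808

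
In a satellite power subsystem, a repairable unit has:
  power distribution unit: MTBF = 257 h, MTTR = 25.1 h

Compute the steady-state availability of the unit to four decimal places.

0.9110

A(power distribution unit) = MTBF/(MTBF+MTTR) = 257/(257+25.1) = 0.9110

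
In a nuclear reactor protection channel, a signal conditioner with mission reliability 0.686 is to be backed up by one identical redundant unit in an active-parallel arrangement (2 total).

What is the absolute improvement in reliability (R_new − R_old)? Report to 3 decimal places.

R_before = 0.686
R_after = 1 − (1 − 0.686)^2 = 0.901
ΔR = 0.901 − 0.686 = 0.215

0.215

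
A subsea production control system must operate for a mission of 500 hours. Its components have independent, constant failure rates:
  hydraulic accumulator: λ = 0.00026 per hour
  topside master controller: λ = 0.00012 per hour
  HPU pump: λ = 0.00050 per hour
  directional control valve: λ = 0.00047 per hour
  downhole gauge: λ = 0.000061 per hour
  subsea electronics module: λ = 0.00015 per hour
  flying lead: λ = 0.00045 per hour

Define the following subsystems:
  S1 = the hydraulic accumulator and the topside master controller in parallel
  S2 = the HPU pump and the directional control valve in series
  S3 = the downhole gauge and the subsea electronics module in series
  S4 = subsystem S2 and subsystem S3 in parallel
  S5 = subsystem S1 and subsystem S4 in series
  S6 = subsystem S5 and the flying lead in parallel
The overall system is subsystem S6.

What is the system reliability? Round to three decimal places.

0.991

R(hydraulic accumulator) = exp(−0.00026 × 500) = 0.87810
R(topside master controller) = exp(−0.00012 × 500) = 0.94176
R(HPU pump) = exp(−0.00050 × 500) = 0.77880
R(directional control valve) = exp(−0.00047 × 500) = 0.79057
R(downhole gauge) = exp(−0.000061 × 500) = 0.96996
R(subsea electronics module) = exp(−0.00015 × 500) = 0.92774
R(flying lead) = exp(−0.00045 × 500) = 0.79852
Parallel (hydraulic accumulator and topside master controller): 1 − (1 − 0.87810)(1 − 0.94176) = 0.99290
Series (HPU pump and directional control valve): 0.77880 × 0.79057 = 0.61570
Series (downhole gauge and subsea electronics module): 0.96996 × 0.92774 = 0.89987
Parallel ([0.61570] and [0.89987]): 1 − (1 − 0.61570)(1 − 0.89987) = 0.96152
Series ([0.99290] and [0.96152]): 0.99290 × 0.96152 = 0.95469
Parallel ([0.95469] and flying lead): 1 − (1 − 0.95469)(1 − 0.79852) = 0.991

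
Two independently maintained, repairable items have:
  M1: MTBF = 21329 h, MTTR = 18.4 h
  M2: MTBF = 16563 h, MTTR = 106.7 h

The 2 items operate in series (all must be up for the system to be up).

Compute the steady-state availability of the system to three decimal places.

0.993

A(M1) = MTBF/(MTBF+MTTR) = 21329/(21329+18.4) = 0.999138
A(M2) = MTBF/(MTBF+MTTR) = 16563/(16563+106.7) = 0.993599
Series availability: 0.999138 × 0.993599 = 0.993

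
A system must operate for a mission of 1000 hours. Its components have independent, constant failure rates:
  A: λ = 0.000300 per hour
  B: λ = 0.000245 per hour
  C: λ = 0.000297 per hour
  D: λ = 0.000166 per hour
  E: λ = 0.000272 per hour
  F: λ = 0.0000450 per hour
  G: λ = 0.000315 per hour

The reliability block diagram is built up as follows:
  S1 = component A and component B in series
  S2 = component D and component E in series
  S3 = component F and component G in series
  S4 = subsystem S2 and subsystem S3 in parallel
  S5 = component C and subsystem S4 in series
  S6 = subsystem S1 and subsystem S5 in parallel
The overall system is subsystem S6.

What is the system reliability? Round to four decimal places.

0.8586

R(A) = exp(−0.000300 × 1000) = 0.740818
R(B) = exp(−0.000245 × 1000) = 0.782705
R(C) = exp(−0.000297 × 1000) = 0.743044
R(D) = exp(−0.000166 × 1000) = 0.847046
R(E) = exp(−0.000272 × 1000) = 0.761854
R(F) = exp(−0.0000450 × 1000) = 0.955997
R(G) = exp(−0.000315 × 1000) = 0.729789
Series (A and B): 0.740818 × 0.782705 = 0.579842
Series (D and E): 0.847046 × 0.761854 = 0.645325
Series (F and G): 0.955997 × 0.729789 = 0.697676
Parallel ([0.645325] and [0.697676]): 1 − (1 − 0.645325)(1 − 0.697676) = 0.892773
Series (C and [0.892773]): 0.743044 × 0.892773 = 0.663370
Parallel ([0.579842] and [0.663370]): 1 − (1 − 0.579842)(1 − 0.663370) = 0.8586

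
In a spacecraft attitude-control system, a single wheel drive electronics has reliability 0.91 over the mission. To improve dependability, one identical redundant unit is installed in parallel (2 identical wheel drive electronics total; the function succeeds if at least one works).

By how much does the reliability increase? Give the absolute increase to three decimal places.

0.082

R_before = 0.91
R_after = 1 − (1 − 0.91)^2 = 0.992
ΔR = 0.992 − 0.91 = 0.082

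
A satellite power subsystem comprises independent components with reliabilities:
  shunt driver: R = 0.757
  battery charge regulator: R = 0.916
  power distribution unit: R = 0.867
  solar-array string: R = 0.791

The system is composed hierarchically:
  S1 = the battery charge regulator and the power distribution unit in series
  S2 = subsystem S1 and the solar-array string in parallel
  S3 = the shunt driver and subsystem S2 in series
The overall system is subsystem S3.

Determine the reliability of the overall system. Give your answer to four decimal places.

Series (battery charge regulator and power distribution unit): 0.916000 × 0.867000 = 0.794172
Parallel ([0.794172] and solar-array string): 1 − (1 − 0.794172)(1 − 0.791000) = 0.956982
Series (shunt driver and [0.956982]): 0.757000 × 0.956982 = 0.7244

0.7244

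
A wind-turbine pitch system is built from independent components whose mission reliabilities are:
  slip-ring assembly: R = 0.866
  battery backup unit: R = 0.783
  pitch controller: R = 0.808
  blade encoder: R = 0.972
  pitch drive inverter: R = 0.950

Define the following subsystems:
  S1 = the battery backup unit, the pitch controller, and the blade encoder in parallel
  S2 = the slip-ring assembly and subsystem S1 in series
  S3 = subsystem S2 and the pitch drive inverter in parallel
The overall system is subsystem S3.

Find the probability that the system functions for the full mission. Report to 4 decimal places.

0.9932

Parallel (battery backup unit, pitch controller, and blade encoder): 1 − (1 − 0.783000)(1 − 0.808000)(1 − 0.972000) = 0.998833
Series (slip-ring assembly and [0.998833]): 0.866000 × 0.998833 = 0.864989
Parallel ([0.864989] and pitch drive inverter): 1 − (1 − 0.864989)(1 − 0.950000) = 0.9932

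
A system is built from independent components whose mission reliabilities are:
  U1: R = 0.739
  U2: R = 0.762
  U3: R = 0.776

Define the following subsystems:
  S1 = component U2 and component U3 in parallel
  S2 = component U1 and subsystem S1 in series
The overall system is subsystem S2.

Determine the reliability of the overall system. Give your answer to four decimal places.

0.6996

Parallel (U2 and U3): 1 − (1 − 0.762000)(1 − 0.776000) = 0.946688
Series (U1 and [0.946688]): 0.739000 × 0.946688 = 0.6996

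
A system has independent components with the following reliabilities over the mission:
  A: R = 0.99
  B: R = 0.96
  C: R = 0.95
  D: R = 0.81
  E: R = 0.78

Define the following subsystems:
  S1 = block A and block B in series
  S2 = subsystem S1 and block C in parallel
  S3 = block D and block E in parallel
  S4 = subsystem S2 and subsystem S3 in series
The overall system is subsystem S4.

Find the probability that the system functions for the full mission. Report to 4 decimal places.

0.9558

Series (A and B): 0.990000 × 0.960000 = 0.950400
Parallel ([0.950400] and C): 1 − (1 − 0.950400)(1 − 0.950000) = 0.997520
Parallel (D and E): 1 − (1 − 0.810000)(1 − 0.780000) = 0.958200
Series ([0.997520] and [0.958200]): 0.997520 × 0.958200 = 0.9558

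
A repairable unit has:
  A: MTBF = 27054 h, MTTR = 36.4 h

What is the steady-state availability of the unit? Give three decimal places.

A(A) = MTBF/(MTBF+MTTR) = 27054/(27054+36.4) = 0.999

0.999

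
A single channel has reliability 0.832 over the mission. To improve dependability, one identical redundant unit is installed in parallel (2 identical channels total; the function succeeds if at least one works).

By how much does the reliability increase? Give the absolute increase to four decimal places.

R_before = 0.832
R_after = 1 − (1 − 0.832)^2 = 0.9718
ΔR = 0.9718 − 0.832 = 0.1398

0.1398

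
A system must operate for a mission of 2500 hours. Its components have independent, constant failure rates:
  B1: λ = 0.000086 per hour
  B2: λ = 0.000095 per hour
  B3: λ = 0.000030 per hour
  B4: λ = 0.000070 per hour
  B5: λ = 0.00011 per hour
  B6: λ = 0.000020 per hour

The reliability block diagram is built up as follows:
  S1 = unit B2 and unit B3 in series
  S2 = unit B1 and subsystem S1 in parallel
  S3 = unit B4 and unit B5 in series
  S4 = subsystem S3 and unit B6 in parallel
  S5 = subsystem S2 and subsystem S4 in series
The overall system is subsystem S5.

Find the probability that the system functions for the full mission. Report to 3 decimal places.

R(B1) = exp(−0.000086 × 2500) = 0.80654
R(B2) = exp(−0.000095 × 2500) = 0.78860
R(B3) = exp(−0.000030 × 2500) = 0.92774
R(B4) = exp(−0.000070 × 2500) = 0.83946
R(B5) = exp(−0.00011 × 2500) = 0.75957
R(B6) = exp(−0.000020 × 2500) = 0.95123
Series (B2 and B3): 0.78860 × 0.92774 = 0.73162
Parallel (B1 and [0.73162]): 1 − (1 − 0.80654)(1 − 0.73162) = 0.94808
Series (B4 and B5): 0.83946 × 0.75957 = 0.63763
Parallel ([0.63763] and B6): 1 − (1 − 0.63763)(1 − 0.95123) = 0.98233
Series ([0.94808] and [0.98233]): 0.94808 × 0.98233 = 0.931

0.931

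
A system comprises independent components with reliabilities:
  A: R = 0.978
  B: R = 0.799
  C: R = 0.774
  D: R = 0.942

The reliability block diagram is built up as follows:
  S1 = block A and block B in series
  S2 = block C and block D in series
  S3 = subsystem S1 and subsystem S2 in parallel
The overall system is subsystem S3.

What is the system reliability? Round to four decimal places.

0.9408

Series (A and B): 0.978000 × 0.799000 = 0.781422
Series (C and D): 0.774000 × 0.942000 = 0.729108
Parallel ([0.781422] and [0.729108]): 1 − (1 − 0.781422)(1 − 0.729108) = 0.9408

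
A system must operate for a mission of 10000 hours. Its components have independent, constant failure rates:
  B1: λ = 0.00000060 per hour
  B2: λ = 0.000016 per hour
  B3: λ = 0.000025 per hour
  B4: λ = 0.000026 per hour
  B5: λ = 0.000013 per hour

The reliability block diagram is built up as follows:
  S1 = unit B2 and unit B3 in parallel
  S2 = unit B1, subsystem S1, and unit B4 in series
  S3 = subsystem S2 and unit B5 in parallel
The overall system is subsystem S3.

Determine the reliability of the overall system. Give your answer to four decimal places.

0.9685

R(B1) = exp(−0.00000060 × 10000) = 0.994018
R(B2) = exp(−0.000016 × 10000) = 0.852144
R(B3) = exp(−0.000025 × 10000) = 0.778801
R(B4) = exp(−0.000026 × 10000) = 0.771052
R(B5) = exp(−0.000013 × 10000) = 0.878095
Parallel (B2 and B3): 1 − (1 − 0.852144)(1 − 0.778801) = 0.967294
Series (B1, [0.967294], and B4): 0.994018 × 0.967294 × 0.771052 = 0.741372
Parallel ([0.741372] and B5): 1 − (1 − 0.741372)(1 − 0.878095) = 0.9685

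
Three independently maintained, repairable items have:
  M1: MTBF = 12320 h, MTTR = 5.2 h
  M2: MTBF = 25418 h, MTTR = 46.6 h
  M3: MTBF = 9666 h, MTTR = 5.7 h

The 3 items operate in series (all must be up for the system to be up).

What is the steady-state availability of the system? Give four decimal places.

0.9972

A(M1) = MTBF/(MTBF+MTTR) = 12320/(12320+5.2) = 0.999578
A(M2) = MTBF/(MTBF+MTTR) = 25418/(25418+46.6) = 0.998170
A(M3) = MTBF/(MTBF+MTTR) = 9666/(9666+5.7) = 0.999411
Series availability: 0.999578 × 0.998170 × 0.999411 = 0.9972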